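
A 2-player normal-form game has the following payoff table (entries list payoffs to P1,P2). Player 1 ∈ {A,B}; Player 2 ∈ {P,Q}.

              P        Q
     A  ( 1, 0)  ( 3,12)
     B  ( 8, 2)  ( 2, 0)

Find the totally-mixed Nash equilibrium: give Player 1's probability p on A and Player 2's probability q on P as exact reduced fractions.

P1 indiff ⇒ q·1+(1-q)·3 = q·8+(1-q)·2 ⇒ q(-7) = (1-q)(-1) ⇒ q = 1/8
P2 indiff ⇒ p·0+(1-p)·2 = p·12+(1-p)·0 ⇒ p(-12) = (1-p)(-2) ⇒ p = 1/7

p=1/7, q=1/8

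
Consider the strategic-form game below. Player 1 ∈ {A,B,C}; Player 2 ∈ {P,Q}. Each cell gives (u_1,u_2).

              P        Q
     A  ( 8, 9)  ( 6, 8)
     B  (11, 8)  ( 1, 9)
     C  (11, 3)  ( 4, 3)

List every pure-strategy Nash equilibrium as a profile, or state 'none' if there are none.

Nash profiles: (C,P)

(A,P): not NE [P1→C gives 11>8]
(A,Q): not NE [P2→P gives 9>8]
(B,P): not NE [P2→Q gives 9>8]
(B,Q): not NE [P1→A gives 6>1]
(C,P): NE
(C,Q): not NE [P1→A gives 6>4]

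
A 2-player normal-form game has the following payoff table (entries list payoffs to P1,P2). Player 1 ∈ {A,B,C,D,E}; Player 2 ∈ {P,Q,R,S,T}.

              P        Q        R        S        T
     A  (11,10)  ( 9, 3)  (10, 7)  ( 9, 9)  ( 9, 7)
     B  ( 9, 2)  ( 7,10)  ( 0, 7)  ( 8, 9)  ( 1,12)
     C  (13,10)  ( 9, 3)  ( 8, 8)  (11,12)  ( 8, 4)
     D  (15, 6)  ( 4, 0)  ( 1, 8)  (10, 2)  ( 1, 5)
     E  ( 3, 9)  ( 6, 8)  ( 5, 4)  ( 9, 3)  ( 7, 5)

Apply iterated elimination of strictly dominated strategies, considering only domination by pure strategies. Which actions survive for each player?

Survivors P1:{A,C,D} P2:{P,R,S}

P1 drop B (A beats it: P:11>9 Q:9>7 R:10>0 S:9>8 T:9>1)
P1 drop E (C beats it: P:13>3 Q:9>6 R:8>5 S:11>9 T:8>7)
P2 drop Q (P beats it: A:10>3 C:10>3 D:6>0)
P2 drop T (P beats it: A:10>7 C:10>4 D:6>5)
P1→{A,C,D} P2→{P,R,S}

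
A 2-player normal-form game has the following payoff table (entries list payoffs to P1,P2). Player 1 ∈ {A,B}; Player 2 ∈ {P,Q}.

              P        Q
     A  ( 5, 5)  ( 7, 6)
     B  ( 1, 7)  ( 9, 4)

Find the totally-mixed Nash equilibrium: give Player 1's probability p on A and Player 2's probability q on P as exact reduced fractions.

P1 indiff ⇒ q·5+(1-q)·7 = q·1+(1-q)·9 ⇒ q(4) = (1-q)(2) ⇒ q = 1/3
P2 indiff ⇒ p·5+(1-p)·7 = p·6+(1-p)·4 ⇒ p(-1) = (1-p)(-3) ⇒ p = 3/4

p=3/4, q=1/3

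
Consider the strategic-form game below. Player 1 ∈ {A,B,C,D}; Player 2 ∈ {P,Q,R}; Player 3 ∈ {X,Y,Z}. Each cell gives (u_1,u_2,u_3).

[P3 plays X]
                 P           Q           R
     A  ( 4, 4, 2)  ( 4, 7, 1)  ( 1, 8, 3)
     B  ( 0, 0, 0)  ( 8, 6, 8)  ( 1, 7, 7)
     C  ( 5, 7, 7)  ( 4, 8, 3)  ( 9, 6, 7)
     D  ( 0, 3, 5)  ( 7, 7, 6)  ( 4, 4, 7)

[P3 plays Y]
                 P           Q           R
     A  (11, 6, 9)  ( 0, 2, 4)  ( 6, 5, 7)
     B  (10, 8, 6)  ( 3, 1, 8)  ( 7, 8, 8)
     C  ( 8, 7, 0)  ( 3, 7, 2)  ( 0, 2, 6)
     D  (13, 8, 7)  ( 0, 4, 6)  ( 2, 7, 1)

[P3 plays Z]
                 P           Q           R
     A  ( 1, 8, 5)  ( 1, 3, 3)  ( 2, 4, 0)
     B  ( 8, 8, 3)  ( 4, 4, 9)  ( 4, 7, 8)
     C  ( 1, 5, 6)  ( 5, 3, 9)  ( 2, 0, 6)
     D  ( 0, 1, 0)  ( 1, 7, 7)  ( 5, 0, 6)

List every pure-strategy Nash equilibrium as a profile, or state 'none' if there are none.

Nash profiles: (B,R,Y), (D,P,Y)

(A,P,X): not NE [P1→C gives 5>4; P2→R gives 8>4; P3→Y gives 9>2]
(A,P,Y): not NE [P1→D gives 13>11]
(A,P,Z): not NE [P1→B gives 8>1; P3→Y gives 9>5]
(A,Q,X): not NE [P1→B gives 8>4; P2→R gives 8>7; P3→Y gives 4>1]
(A,Q,Y): not NE [P1→C gives 3>0; P2→P gives 6>2]
(A,Q,Z): not NE [P1→C gives 5>1; P2→P gives 8>3; P3→Y gives 4>3]
(A,R,X): not NE [P1→C gives 9>1; P3→Y gives 7>3]
(A,R,Y): not NE [P1→B gives 7>6; P2→P gives 6>5]
(A,R,Z): not NE [P1→D gives 5>2; P2→P gives 8>4; P3→Y gives 7>0]
(B,P,X): not NE [P1→C gives 5>0; P2→R gives 7>0; P3→Y gives 6>0]
(B,P,Y): not NE [P1→D gives 13>10]
(B,P,Z): not NE [P3→Y gives 6>3]
(B,Q,X): not NE [P2→R gives 7>6; P3→Z gives 9>8]
(B,Q,Y): not NE [P2→R gives 8>1; P3→Z gives 9>8]
(B,Q,Z): not NE [P1→C gives 5>4; P2→P gives 8>4]
(B,R,X): not NE [P1→C gives 9>1; P3→Z gives 8>7]
(B,R,Y): NE
(B,R,Z): not NE [P1→D gives 5>4; P2→P gives 8>7]
(C,P,X): not NE [P2→Q gives 8>7]
(C,P,Y): not NE [P1→D gives 13>8; P3→X gives 7>0]
(C,P,Z): not NE [P1→B gives 8>1; P3→X gives 7>6]
(C,Q,X): not NE [P1→B gives 8>4; P3→Z gives 9>3]
(C,Q,Y): not NE [P3→Z gives 9>2]
(C,Q,Z): not NE [P2→P gives 5>3]
(C,R,X): not NE [P2→Q gives 8>6]
(C,R,Y): not NE [P1→B gives 7>0; P2→Q gives 7>2; P3→X gives 7>6]
(C,R,Z): not NE [P1→D gives 5>2; P2→P gives 5>0; P3→X gives 7>6]
(D,P,X): not NE [P1→C gives 5>0; P2→Q gives 7>3; P3→Y gives 7>5]
(D,P,Y): NE
(D,P,Z): not NE [P1→B gives 8>0; P2→Q gives 7>1; P3→Y gives 7>0]
(D,Q,X): not NE [P1→B gives 8>7; P3→Z gives 7>6]
(D,Q,Y): not NE [P1→C gives 3>0; P2→P gives 8>4; P3→Z gives 7>6]
(D,Q,Z): not NE [P1→C gives 5>1]
(D,R,X): not NE [P1→C gives 9>4; P2→Q gives 7>4]
(D,R,Y): not NE [P1→B gives 7>2; P2→P gives 8>7; P3→X gives 7>1]
(D,R,Z): not NE [P2→Q gives 7>0; P3→X gives 7>6]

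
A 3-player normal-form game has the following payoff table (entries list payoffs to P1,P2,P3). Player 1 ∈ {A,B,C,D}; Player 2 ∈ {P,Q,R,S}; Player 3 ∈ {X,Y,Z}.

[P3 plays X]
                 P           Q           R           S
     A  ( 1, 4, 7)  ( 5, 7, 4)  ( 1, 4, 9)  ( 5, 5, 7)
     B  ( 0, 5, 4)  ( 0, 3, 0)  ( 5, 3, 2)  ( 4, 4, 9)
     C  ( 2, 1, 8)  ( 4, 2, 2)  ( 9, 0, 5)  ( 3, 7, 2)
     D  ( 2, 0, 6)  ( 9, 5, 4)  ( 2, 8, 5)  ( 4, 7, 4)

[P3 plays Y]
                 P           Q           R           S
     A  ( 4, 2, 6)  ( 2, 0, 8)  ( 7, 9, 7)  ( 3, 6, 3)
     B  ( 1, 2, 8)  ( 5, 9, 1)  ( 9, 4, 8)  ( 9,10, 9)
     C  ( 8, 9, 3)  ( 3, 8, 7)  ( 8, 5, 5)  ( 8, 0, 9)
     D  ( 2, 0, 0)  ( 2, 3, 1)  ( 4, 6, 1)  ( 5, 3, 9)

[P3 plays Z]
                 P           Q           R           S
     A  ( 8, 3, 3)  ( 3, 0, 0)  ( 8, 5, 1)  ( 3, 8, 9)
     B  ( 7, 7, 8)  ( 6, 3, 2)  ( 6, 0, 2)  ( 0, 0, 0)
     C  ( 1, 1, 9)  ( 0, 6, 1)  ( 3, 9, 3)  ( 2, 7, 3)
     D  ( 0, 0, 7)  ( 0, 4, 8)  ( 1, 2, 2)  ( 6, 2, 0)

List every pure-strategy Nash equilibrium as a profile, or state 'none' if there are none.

Nash profiles: (B,S,Y)

(A,P,X): not NE [P1→D gives 2>1; P2→Q gives 7>4]
(A,P,Y): not NE [P1→C gives 8>4; P2→R gives 9>2; P3→X gives 7>6]
(A,P,Z): not NE [P2→S gives 8>3; P3→X gives 7>3]
(A,Q,X): not NE [P1→D gives 9>5; P3→Y gives 8>4]
(A,Q,Y): not NE [P1→B gives 5>2; P2→R gives 9>0]
(A,Q,Z): not NE [P1→B gives 6>3; P2→S gives 8>0; P3→Y gives 8>0]
(A,R,X): not NE [P1→C gives 9>1; P2→Q gives 7>4]
(A,R,Y): not NE [P1→B gives 9>7; P3→X gives 9>7]
(A,R,Z): not NE [P2→S gives 8>5; P3→X gives 9>1]
(A,S,X): not NE [P2→Q gives 7>5; P3→Z gives 9>7]
(A,S,Y): not NE [P1→B gives 9>3; P2→R gives 9>6; P3→Z gives 9>3]
(A,S,Z): not NE [P1→D gives 6>3]
(B,P,X): not NE [P1→D gives 2>0; P3→Z gives 8>4]
(B,P,Y): not NE [P1→C gives 8>1; P2→S gives 10>2]
(B,P,Z): not NE [P1→A gives 8>7]
(B,Q,X): not NE [P1→D gives 9>0; P2→P gives 5>3; P3→Z gives 2>0]
(B,Q,Y): not NE [P2→S gives 10>9; P3→Z gives 2>1]
(B,Q,Z): not NE [P2→P gives 7>3]
(B,R,X): not NE [P1→C gives 9>5; P2→P gives 5>3; P3→Y gives 8>2]
(B,R,Y): not NE [P2→S gives 10>4]
(B,R,Z): not NE [P1→A gives 8>6; P2→P gives 7>0; P3→Y gives 8>2]
(B,S,X): not NE [P1→A gives 5>4; P2→P gives 5>4]
(B,S,Y): NE
(B,S,Z): not NE [P1→D gives 6>0; P2→P gives 7>0; P3→Y gives 9>0]
(C,P,X): not NE [P2→S gives 7>1; P3→Z gives 9>8]
(C,P,Y): not NE [P3→Z gives 9>3]
(C,P,Z): not NE [P1→A gives 8>1; P2→R gives 9>1]
(C,Q,X): not NE [P1→D gives 9>4; P2→S gives 7>2; P3→Y gives 7>2]
(C,Q,Y): not NE [P1→B gives 5>3; P2→P gives 9>8]
(C,Q,Z): not NE [P1→B gives 6>0; P2→R gives 9>6; P3→Y gives 7>1]
(C,R,X): not NE [P2→S gives 7>0]
(C,R,Y): not NE [P1→B gives 9>8; P2→P gives 9>5]
(C,R,Z): not NE [P1→A gives 8>3; P3→Y gives 5>3]
(C,S,X): not NE [P1→A gives 5>3; P3→Y gives 9>2]
(C,S,Y): not NE [P1→B gives 9>8; P2→P gives 9>0]
(C,S,Z): not NE [P1→D gives 6>2; P2→R gives 9>7; P3→Y gives 9>3]
(D,P,X): not NE [P2→R gives 8>0; P3→Z gives 7>6]
(D,P,Y): not NE [P1→C gives 8>2; P2→R gives 6>0; P3→Z gives 7>0]
(D,P,Z): not NE [P1→A gives 8>0; P2→Q gives 4>0]
(D,Q,X): not NE [P2→R gives 8>5; P3→Z gives 8>4]
(D,Q,Y): not NE [P1→B gives 5>2; P2→R gives 6>3; P3→Z gives 8>1]
(D,Q,Z): not NE [P1→B gives 6>0]
(D,R,X): not NE [P1→C gives 9>2]
(D,R,Y): not NE [P1→B gives 9>4; P3→X gives 5>1]
(D,R,Z): not NE [P1→A gives 8>1; P2→Q gives 4>2; P3→X gives 5>2]
(D,S,X): not NE [P1→A gives 5>4; P2→R gives 8>7; P3→Y gives 9>4]
(D,S,Y): not NE [P1→B gives 9>5; P2→R gives 6>3]
(D,S,Z): not NE [P2→Q gives 4>2; P3→Y gives 9>0]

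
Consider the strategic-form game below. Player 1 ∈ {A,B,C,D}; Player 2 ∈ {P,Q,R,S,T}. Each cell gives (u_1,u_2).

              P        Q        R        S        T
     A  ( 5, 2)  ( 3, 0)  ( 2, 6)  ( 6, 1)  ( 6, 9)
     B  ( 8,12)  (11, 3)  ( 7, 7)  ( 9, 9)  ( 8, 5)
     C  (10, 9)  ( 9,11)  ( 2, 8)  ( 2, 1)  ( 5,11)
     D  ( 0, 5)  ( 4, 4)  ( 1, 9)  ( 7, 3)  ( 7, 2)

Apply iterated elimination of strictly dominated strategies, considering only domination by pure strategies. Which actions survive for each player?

Survivors P1:{B,C} P2:{P,Q,T}

P1 drop A (B beats it: P:8>5 Q:11>3 R:7>2 S:9>6 T:8>6)
P1 drop D (B beats it: P:8>0 Q:11>4 R:7>1 S:9>7 T:8>7)
P2 drop R (P beats it: B:12>7 C:9>8)
P2 drop S (P beats it: B:12>9 C:9>1)
P1→{B,C} P2→{P,Q,T}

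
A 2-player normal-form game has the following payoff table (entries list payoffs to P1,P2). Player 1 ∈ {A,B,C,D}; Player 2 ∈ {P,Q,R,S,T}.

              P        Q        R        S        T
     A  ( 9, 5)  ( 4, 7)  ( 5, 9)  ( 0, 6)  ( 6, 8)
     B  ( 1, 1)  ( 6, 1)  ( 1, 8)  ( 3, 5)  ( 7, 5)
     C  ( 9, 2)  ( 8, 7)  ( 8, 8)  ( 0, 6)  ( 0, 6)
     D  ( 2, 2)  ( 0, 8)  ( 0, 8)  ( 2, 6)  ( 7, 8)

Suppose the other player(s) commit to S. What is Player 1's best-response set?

argmax u_1 = {B}

u_1(A vs S) = 0
u_1(B vs S) = 3
u_1(C vs S) = 0
u_1(D vs S) = 2
max payoff 3 at {B}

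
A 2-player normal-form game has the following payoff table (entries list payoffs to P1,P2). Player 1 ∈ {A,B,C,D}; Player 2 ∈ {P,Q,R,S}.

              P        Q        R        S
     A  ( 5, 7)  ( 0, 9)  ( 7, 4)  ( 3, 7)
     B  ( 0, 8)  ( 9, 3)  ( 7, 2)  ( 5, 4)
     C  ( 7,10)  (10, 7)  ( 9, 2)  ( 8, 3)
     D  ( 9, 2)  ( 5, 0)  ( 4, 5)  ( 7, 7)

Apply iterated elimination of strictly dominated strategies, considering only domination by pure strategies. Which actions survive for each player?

Survivors P1:{C,D} P2:{P,S}

P1 drop A (C beats it: P:7>5 Q:10>0 R:9>7 S:8>3)
P1 drop B (C beats it: P:7>0 Q:10>9 R:9>7 S:8>5)
P2 drop Q (P beats it: C:10>7 D:2>0)
P2 drop R (S beats it: C:3>2 D:7>5)
P1→{C,D} P2→{P,S}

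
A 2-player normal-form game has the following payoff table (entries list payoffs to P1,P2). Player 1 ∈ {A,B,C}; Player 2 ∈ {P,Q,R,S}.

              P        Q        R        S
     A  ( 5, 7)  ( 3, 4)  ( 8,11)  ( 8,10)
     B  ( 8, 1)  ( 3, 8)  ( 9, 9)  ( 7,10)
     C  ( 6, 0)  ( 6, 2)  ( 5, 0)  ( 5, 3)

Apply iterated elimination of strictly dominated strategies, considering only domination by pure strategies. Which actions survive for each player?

IESDS → P1:{A,B} P2:{R,S}

P2 drop P (S beats it: A:10>7 B:10>1 C:3>0)
P2 drop Q (S beats it: A:10>4 B:10>8 C:3>2)
P1 drop C (A beats it: R:8>5 S:8>5)
P1→{A,B} P2→{R,S}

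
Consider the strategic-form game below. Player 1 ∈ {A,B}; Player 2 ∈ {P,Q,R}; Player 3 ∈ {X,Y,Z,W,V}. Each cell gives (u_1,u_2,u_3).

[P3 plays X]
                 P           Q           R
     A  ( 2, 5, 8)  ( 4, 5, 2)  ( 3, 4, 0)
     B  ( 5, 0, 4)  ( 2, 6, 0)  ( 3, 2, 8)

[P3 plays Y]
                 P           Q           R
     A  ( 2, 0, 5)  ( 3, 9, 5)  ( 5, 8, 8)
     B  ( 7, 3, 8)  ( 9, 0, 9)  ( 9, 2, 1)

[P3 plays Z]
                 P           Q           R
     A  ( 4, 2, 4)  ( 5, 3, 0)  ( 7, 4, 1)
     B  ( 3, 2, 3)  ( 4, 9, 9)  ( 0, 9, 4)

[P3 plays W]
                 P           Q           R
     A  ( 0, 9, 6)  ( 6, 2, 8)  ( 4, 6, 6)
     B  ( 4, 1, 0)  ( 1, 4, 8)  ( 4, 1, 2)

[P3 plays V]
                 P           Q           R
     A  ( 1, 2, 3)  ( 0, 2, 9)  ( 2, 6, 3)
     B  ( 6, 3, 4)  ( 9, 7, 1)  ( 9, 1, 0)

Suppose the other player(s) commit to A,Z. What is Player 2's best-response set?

u_2(P vs A,Z) = 2
u_2(Q vs A,Z) = 3
u_2(R vs A,Z) = 4
max payoff 4 at {R}

BR_2 = {R}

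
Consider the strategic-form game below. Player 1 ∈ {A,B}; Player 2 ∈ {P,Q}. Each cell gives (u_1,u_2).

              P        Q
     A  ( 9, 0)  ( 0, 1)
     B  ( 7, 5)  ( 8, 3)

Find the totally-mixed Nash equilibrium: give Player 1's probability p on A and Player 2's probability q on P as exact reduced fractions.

P1 indiff ⇒ q·9+(1-q)·0 = q·7+(1-q)·8 ⇒ q(2) = (1-q)(8) ⇒ q = 4/5
P2 indiff ⇒ p·0+(1-p)·5 = p·1+(1-p)·3 ⇒ p(-1) = (1-p)(-2) ⇒ p = 2/3

p=2/3, q=4/5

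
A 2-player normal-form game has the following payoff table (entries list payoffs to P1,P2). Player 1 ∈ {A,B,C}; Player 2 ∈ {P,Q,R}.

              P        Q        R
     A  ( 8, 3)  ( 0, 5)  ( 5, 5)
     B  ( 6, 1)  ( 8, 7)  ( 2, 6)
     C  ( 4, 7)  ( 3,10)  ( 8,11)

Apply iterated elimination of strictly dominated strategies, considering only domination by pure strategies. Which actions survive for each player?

Remaining: P1:{B,C} P2:{Q,R}

P2 drop P (Q beats it: A:5>3 B:7>1 C:10>7)
P1 drop A (C beats it: Q:3>0 R:8>5)
P1→{B,C} P2→{Q,R}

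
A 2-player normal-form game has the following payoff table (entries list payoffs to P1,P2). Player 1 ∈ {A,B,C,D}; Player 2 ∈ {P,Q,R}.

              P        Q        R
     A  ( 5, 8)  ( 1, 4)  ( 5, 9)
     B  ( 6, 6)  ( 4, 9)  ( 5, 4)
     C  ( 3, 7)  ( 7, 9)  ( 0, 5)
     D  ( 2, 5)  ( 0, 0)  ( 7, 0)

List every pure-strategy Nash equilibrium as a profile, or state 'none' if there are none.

(A,P): not NE [P1→B gives 6>5; P2→R gives 9>8]
(A,Q): not NE [P1→C gives 7>1; P2→R gives 9>4]
(A,R): not NE [P1→D gives 7>5]
(B,P): not NE [P2→Q gives 9>6]
(B,Q): not NE [P1→C gives 7>4]
(B,R): not NE [P1→D gives 7>5; P2→Q gives 9>4]
(C,P): not NE [P1→B gives 6>3; P2→Q gives 9>7]
(C,Q): NE
(C,R): not NE [P1→D gives 7>0; P2→Q gives 9>5]
(D,P): not NE [P1→B gives 6>2]
(D,Q): not NE [P1→C gives 7>0; P2→P gives 5>0]
(D,R): not NE [P2→P gives 5>0]

Nash profiles: (C,Q)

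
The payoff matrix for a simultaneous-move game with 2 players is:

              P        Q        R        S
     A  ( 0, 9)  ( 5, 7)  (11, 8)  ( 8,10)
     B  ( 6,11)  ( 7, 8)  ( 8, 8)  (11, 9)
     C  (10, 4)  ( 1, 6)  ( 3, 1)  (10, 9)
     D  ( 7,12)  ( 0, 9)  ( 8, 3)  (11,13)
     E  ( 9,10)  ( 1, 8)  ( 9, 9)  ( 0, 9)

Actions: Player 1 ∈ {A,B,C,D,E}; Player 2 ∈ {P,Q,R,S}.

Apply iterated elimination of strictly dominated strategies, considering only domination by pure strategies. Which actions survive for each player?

Survivors P1:{B,C,D} P2:{P,S}

P2 drop Q (S beats it: A:10>7 B:9>8 C:9>6 D:13>9 E:9>8)
P2 drop R (P beats it: A:9>8 B:11>8 C:4>1 D:12>3 E:10>9)
P1 drop A (B beats it: P:6>0 S:11>8)
P1 drop E (C beats it: P:10>9 S:10>0)
P1→{B,C,D} P2→{P,S}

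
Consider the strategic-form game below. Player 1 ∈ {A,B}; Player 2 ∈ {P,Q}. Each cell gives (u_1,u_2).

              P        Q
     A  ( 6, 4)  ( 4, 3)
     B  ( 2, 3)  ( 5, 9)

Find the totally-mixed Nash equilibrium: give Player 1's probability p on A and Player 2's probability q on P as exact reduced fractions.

(p,q) = (6/7, 1/5)

P1 indiff ⇒ q·6+(1-q)·4 = q·2+(1-q)·5 ⇒ q(4) = (1-q)(1) ⇒ q = 1/5
P2 indiff ⇒ p·4+(1-p)·3 = p·3+(1-p)·9 ⇒ p(1) = (1-p)(6) ⇒ p = 6/7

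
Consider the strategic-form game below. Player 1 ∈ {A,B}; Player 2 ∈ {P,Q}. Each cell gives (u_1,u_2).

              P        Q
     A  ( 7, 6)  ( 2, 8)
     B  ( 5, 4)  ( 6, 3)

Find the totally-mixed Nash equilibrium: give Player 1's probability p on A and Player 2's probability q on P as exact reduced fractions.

P1 mixes 1/3 on A; P2 mixes 2/3 on P

P1 indiff ⇒ q·7+(1-q)·2 = q·5+(1-q)·6 ⇒ q(2) = (1-q)(4) ⇒ q = 2/3
P2 indiff ⇒ p·6+(1-p)·4 = p·8+(1-p)·3 ⇒ p(-2) = (1-p)(-1) ⇒ p = 1/3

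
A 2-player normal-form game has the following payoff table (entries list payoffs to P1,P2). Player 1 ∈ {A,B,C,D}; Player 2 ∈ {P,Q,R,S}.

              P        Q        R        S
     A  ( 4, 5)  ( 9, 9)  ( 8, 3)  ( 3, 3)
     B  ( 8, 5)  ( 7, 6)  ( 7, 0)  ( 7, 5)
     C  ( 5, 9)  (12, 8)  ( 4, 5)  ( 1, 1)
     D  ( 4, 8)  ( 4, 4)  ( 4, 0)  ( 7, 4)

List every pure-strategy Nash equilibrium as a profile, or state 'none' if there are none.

PSNE: ∅

(A,P): not NE [P1→B gives 8>4; P2→Q gives 9>5]
(A,Q): not NE [P1→C gives 12>9]
(A,R): not NE [P2→Q gives 9>3]
(A,S): not NE [P1→D gives 7>3; P2→Q gives 9>3]
(B,P): not NE [P2→Q gives 6>5]
(B,Q): not NE [P1→C gives 12>7]
(B,R): not NE [P1→A gives 8>7; P2→Q gives 6>0]
(B,S): not NE [P2→Q gives 6>5]
(C,P): not NE [P1→B gives 8>5]
(C,Q): not NE [P2→P gives 9>8]
(C,R): not NE [P1→A gives 8>4; P2→P gives 9>5]
(C,S): not NE [P1→D gives 7>1; P2→P gives 9>1]
(D,P): not NE [P1→B gives 8>4]
(D,Q): not NE [P1→C gives 12>4; P2→P gives 8>4]
(D,R): not NE [P1→A gives 8>4; P2→P gives 8>0]
(D,S): not NE [P2→P gives 8>4]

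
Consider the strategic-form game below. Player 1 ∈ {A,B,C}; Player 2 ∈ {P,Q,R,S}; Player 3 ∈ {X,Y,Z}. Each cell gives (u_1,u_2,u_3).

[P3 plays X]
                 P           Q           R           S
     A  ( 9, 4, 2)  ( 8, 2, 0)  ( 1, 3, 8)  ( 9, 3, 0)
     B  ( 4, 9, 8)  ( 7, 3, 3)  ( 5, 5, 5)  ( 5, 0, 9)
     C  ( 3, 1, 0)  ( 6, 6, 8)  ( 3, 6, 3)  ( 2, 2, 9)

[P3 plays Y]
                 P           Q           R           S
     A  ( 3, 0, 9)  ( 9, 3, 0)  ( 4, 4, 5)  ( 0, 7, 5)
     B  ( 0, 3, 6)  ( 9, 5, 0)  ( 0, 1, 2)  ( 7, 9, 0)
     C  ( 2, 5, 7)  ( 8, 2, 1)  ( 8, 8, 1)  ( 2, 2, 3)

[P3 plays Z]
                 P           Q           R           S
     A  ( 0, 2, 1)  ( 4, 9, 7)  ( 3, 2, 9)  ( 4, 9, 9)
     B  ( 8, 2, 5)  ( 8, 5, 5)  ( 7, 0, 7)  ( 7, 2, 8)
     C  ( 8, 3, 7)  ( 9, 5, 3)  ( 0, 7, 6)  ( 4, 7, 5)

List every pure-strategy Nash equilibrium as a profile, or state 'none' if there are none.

(A,P,X): not NE [P3→Y gives 9>2]
(A,P,Y): not NE [P2→S gives 7>0]
(A,P,Z): not NE [P1→C gives 8>0; P2→S gives 9>2; P3→Y gives 9>1]
(A,Q,X): not NE [P2→P gives 4>2; P3→Z gives 7>0]
(A,Q,Y): not NE [P2→S gives 7>3; P3→Z gives 7>0]
(A,Q,Z): not NE [P1→C gives 9>4]
(A,R,X): not NE [P1→B gives 5>1; P2→P gives 4>3; P3→Z gives 9>8]
(A,R,Y): not NE [P1→C gives 8>4; P2→S gives 7>4; P3→Z gives 9>5]
(A,R,Z): not NE [P1→B gives 7>3; P2→S gives 9>2]
(A,S,X): not NE [P2→P gives 4>3; P3→Z gives 9>0]
(A,S,Y): not NE [P1→B gives 7>0; P3→Z gives 9>5]
(A,S,Z): not NE [P1→B gives 7>4]
(B,P,X): not NE [P1→A gives 9>4]
(B,P,Y): not NE [P1→A gives 3>0; P2→S gives 9>3; P3→X gives 8>6]
(B,P,Z): not NE [P2→Q gives 5>2; P3→X gives 8>5]
(B,Q,X): not NE [P1→A gives 8>7; P2→P gives 9>3; P3→Z gives 5>3]
(B,Q,Y): not NE [P2→S gives 9>5; P3→Z gives 5>0]
(B,Q,Z): not NE [P1→C gives 9>8]
(B,R,X): not NE [P2→P gives 9>5; P3→Z gives 7>5]
(B,R,Y): not NE [P1→C gives 8>0; P2→S gives 9>1; P3→Z gives 7>2]
(B,R,Z): not NE [P2→Q gives 5>0]
(B,S,X): not NE [P1→A gives 9>5; P2→P gives 9>0]
(B,S,Y): not NE [P3→X gives 9>0]
(B,S,Z): not NE [P2→Q gives 5>2; P3→X gives 9>8]
(C,P,X): not NE [P1→A gives 9>3; P2→R gives 6>1; P3→Z gives 7>0]
(C,P,Y): not NE [P1→A gives 3>2; P2→R gives 8>5]
(C,P,Z): not NE [P2→S gives 7>3]
(C,Q,X): not NE [P1→A gives 8>6]
(C,Q,Y): not NE [P1→B gives 9>8; P2→R gives 8>2; P3→X gives 8>1]
(C,Q,Z): not NE [P2→S gives 7>5; P3→X gives 8>3]
(C,R,X): not NE [P1→B gives 5>3; P3→Z gives 6>3]
(C,R,Y): not NE [P3→Z gives 6>1]
(C,R,Z): not NE [P1→B gives 7>0]
(C,S,X): not NE [P1→A gives 9>2; P2→R gives 6>2]
(C,S,Y): not NE [P1→B gives 7>2; P2→R gives 8>2; P3→X gives 9>3]
(C,S,Z): not NE [P1→B gives 7>4; P3→X gives 9>5]

No pure NE.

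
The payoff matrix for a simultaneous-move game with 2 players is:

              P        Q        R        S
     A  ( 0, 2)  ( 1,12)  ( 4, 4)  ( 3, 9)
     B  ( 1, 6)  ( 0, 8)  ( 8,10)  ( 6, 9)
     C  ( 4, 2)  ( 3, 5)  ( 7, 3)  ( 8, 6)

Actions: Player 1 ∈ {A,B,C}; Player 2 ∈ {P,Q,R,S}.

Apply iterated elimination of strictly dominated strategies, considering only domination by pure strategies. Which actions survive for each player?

Survivors P1:{B,C} P2:{R,S}

P1 drop A (C beats it: P:4>0 Q:3>1 R:7>4 S:8>3)
P2 drop P (Q beats it: B:8>6 C:5>2)
P2 drop Q (S beats it: B:9>8 C:6>5)
P1→{B,C} P2→{R,S}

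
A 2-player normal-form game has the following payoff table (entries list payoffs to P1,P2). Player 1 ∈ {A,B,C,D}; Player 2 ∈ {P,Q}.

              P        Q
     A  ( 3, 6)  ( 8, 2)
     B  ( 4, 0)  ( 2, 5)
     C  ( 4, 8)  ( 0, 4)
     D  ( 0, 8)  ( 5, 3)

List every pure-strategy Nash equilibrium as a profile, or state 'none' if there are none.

NE set: (C,P)

(A,P): not NE [P1→C gives 4>3]
(A,Q): not NE [P2→P gives 6>2]
(B,P): not NE [P2→Q gives 5>0]
(B,Q): not NE [P1→A gives 8>2]
(C,P): NE
(C,Q): not NE [P1→A gives 8>0; P2→P gives 8>4]
(D,P): not NE [P1→C gives 4>0]
(D,Q): not NE [P1→A gives 8>5; P2→P gives 8>3]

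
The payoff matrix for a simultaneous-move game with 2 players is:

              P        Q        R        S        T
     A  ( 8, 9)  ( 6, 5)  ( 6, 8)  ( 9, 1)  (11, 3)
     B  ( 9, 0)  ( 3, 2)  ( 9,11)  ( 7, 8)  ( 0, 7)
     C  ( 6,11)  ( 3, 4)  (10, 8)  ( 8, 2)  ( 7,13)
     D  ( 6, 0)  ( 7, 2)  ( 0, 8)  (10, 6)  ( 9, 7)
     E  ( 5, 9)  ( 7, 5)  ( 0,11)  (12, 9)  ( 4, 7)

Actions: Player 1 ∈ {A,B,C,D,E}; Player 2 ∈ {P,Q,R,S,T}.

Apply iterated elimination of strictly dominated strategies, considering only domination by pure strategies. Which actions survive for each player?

P2 drop Q (R beats it: A:8>5 B:11>2 C:8>4 D:8>2 E:11>5)
P2 drop S (R beats it: A:8>1 B:11>8 C:8>2 D:8>6 E:11>9)
P1 drop D (A beats it: P:8>6 R:6>0 T:11>9)
P1 drop E (A beats it: P:8>5 R:6>0 T:11>4)
P1→{A,B,C} P2→{P,R,T}

Remaining: P1:{A,B,C} P2:{P,R,T}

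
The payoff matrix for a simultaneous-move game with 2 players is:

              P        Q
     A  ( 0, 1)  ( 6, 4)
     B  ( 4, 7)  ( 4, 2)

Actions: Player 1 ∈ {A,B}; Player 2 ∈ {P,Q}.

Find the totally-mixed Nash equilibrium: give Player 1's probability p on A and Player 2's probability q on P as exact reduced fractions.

(p,q) = (5/8, 1/3)

P1 indiff ⇒ q·0+(1-q)·6 = q·4+(1-q)·4 ⇒ q(-4) = (1-q)(-2) ⇒ q = 1/3
P2 indiff ⇒ p·1+(1-p)·7 = p·4+(1-p)·2 ⇒ p(-3) = (1-p)(-5) ⇒ p = 5/8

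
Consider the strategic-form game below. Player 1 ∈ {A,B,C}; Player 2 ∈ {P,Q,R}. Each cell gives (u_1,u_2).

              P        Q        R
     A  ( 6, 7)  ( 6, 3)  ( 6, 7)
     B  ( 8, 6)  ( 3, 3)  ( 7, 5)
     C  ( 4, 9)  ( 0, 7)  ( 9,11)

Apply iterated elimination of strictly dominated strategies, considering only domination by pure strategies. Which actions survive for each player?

P2 drop Q (P beats it: A:7>3 B:6>3 C:9>7)
P1 drop A (B beats it: P:8>6 R:7>6)
P1→{B,C} P2→{P,R}

Remaining: P1:{B,C} P2:{P,R}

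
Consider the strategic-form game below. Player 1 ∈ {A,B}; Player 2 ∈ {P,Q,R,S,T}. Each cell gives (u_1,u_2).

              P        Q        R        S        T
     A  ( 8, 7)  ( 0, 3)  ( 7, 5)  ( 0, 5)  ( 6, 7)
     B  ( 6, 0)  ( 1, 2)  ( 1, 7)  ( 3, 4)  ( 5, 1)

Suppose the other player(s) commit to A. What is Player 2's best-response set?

P2 best: {P,T}

u_2(P vs A) = 7
u_2(Q vs A) = 3
u_2(R vs A) = 5
u_2(S vs A) = 5
u_2(T vs A) = 7
max payoff 7 at {P,T}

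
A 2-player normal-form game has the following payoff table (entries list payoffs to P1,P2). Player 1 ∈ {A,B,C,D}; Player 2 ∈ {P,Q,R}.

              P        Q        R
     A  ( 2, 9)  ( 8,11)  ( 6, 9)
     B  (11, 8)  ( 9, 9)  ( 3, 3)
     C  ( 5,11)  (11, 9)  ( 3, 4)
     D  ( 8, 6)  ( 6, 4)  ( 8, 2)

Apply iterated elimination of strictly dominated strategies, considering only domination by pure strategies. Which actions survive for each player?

P2 drop R (Q beats it: A:11>9 B:9>3 C:9>4 D:4>2)
P1 drop A (B beats it: P:11>2 Q:9>8)
P1 drop D (B beats it: P:11>8 Q:9>6)
P1→{B,C} P2→{P,Q}

IESDS → P1:{B,C} P2:{P,Q}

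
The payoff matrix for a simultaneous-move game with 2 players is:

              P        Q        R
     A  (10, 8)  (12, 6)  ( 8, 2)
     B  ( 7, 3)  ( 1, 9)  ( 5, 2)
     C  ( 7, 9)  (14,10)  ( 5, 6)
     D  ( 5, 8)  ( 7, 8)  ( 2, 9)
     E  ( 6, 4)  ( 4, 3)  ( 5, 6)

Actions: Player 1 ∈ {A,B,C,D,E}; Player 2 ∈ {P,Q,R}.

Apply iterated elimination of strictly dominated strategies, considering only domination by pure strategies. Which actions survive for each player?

IESDS → P1:{A,C} P2:{P,Q}

P1 drop B (A beats it: P:10>7 Q:12>1 R:8>5)
P1 drop D (A beats it: P:10>5 Q:12>7 R:8>2)
P1 drop E (A beats it: P:10>6 Q:12>4 R:8>5)
P2 drop R (P beats it: A:8>2 C:9>6)
P1→{A,C} P2→{P,Q}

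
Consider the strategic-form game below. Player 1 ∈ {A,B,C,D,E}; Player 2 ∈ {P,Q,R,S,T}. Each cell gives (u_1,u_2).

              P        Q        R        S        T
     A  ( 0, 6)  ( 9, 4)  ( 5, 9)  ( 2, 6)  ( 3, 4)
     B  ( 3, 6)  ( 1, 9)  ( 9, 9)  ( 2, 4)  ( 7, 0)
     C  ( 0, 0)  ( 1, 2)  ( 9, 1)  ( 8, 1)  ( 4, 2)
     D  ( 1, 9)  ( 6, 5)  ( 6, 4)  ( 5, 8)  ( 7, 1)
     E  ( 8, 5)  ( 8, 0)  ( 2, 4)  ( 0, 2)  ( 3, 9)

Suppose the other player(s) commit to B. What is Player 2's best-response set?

BR_2 = {Q,R}

u_2(P vs B) = 6
u_2(Q vs B) = 9
u_2(R vs B) = 9
u_2(S vs B) = 4
u_2(T vs B) = 0
max payoff 9 at {Q,R}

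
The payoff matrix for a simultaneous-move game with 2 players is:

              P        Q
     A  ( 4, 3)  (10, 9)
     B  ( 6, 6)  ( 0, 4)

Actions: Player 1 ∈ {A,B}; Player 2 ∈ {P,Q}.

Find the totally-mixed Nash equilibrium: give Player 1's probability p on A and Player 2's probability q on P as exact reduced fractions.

(p,q) = (1/4, 5/6)

P1 indiff ⇒ q·4+(1-q)·10 = q·6+(1-q)·0 ⇒ q(-2) = (1-q)(-10) ⇒ q = 5/6
P2 indiff ⇒ p·3+(1-p)·6 = p·9+(1-p)·4 ⇒ p(-6) = (1-p)(-2) ⇒ p = 1/4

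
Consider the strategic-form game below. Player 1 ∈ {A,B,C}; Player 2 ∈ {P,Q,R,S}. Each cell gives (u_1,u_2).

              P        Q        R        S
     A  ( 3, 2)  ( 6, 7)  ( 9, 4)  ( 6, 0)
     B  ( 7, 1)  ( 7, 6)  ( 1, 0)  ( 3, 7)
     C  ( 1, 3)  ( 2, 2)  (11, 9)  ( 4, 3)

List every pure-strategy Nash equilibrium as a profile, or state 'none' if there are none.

(A,P): not NE [P1→B gives 7>3; P2→Q gives 7>2]
(A,Q): not NE [P1→B gives 7>6]
(A,R): not NE [P1→C gives 11>9; P2→Q gives 7>4]
(A,S): not NE [P2→Q gives 7>0]
(B,P): not NE [P2→S gives 7>1]
(B,Q): not NE [P2→S gives 7>6]
(B,R): not NE [P1→C gives 11>1; P2→S gives 7>0]
(B,S): not NE [P1→A gives 6>3]
(C,P): not NE [P1→B gives 7>1; P2→R gives 9>3]
(C,Q): not NE [P1→B gives 7>2; P2→R gives 9>2]
(C,R): NE
(C,S): not NE [P1→A gives 6>4; P2→R gives 9>3]

Nash profiles: (C,R)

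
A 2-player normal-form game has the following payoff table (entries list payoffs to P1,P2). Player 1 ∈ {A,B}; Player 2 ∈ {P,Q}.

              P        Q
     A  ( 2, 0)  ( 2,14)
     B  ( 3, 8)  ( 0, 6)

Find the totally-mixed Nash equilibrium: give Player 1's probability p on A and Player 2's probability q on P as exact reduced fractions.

P1 indiff ⇒ q·2+(1-q)·2 = q·3+(1-q)·0 ⇒ q(-1) = (1-q)(-2) ⇒ q = 2/3
P2 indiff ⇒ p·0+(1-p)·8 = p·14+(1-p)·6 ⇒ p(-14) = (1-p)(-2) ⇒ p = 1/8

P1 mixes 1/8 on A; P2 mixes 2/3 on P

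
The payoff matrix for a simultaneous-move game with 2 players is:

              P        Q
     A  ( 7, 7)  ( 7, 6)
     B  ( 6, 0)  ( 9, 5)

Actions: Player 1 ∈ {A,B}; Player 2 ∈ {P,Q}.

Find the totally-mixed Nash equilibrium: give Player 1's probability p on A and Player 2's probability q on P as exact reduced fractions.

(p,q) = (5/6, 2/3)

P1 indiff ⇒ q·7+(1-q)·7 = q·6+(1-q)·9 ⇒ q(1) = (1-q)(2) ⇒ q = 2/3
P2 indiff ⇒ p·7+(1-p)·0 = p·6+(1-p)·5 ⇒ p(1) = (1-p)(5) ⇒ p = 5/6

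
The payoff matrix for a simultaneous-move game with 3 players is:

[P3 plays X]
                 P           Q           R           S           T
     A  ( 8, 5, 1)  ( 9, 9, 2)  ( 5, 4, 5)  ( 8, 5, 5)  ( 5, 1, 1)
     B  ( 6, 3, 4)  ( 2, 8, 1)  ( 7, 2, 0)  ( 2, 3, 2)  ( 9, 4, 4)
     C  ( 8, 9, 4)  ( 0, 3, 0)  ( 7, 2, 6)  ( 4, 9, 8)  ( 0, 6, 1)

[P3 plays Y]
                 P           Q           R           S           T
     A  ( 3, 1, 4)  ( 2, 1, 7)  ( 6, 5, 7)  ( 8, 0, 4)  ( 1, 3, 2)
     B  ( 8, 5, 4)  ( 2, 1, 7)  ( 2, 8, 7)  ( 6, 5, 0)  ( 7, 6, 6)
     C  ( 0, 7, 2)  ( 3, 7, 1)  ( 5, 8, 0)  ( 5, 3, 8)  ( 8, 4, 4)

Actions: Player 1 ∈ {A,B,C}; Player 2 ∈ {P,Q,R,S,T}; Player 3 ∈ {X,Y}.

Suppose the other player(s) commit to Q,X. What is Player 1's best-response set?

BR_1 = {A}

u_1(A vs Q,X) = 9
u_1(B vs Q,X) = 2
u_1(C vs Q,X) = 0
max payoff 9 at {A}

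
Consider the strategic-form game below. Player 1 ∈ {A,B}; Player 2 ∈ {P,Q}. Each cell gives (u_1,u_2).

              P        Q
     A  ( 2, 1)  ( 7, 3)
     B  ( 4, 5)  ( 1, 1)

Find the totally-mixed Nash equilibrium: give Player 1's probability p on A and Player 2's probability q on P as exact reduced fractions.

P1 indiff ⇒ q·2+(1-q)·7 = q·4+(1-q)·1 ⇒ q(-2) = (1-q)(-6) ⇒ q = 3/4
P2 indiff ⇒ p·1+(1-p)·5 = p·3+(1-p)·1 ⇒ p(-2) = (1-p)(-4) ⇒ p = 2/3

p=2/3, q=3/4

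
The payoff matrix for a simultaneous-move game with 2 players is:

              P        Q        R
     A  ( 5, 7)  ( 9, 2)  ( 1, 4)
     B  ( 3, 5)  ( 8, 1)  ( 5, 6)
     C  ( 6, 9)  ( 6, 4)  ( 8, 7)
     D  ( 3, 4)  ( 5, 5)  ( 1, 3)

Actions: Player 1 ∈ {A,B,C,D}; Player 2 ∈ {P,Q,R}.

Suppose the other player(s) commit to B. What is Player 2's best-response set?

P2 best: {R}

u_2(P vs B) = 5
u_2(Q vs B) = 1
u_2(R vs B) = 6
max payoff 6 at {R}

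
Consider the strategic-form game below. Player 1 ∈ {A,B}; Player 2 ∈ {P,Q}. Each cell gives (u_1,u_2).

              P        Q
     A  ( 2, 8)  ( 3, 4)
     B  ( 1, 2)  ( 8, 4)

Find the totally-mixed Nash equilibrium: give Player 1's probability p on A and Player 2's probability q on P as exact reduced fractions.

P1 indiff ⇒ q·2+(1-q)·3 = q·1+(1-q)·8 ⇒ q(1) = (1-q)(5) ⇒ q = 5/6
P2 indiff ⇒ p·8+(1-p)·2 = p·4+(1-p)·4 ⇒ p(4) = (1-p)(2) ⇒ p = 1/3

(p,q) = (1/3, 5/6)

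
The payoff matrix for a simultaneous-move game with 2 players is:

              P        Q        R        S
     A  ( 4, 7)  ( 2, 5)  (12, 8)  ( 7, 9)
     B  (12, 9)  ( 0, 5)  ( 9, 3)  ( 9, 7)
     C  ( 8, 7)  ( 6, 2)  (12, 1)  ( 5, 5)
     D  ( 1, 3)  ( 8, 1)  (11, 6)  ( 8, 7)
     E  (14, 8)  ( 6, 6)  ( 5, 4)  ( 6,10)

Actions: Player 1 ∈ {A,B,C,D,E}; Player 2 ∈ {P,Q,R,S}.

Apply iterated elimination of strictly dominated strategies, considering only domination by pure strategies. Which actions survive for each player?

P2 drop Q (P beats it: A:7>5 B:9>5 C:7>2 D:3>1 E:8>6)
P2 drop R (S beats it: A:9>8 B:7>3 C:5>1 D:7>6 E:10>4)
P1 drop A (B beats it: P:12>4 S:9>7)
P1 drop C (B beats it: P:12>8 S:9>5)
P1 drop D (B beats it: P:12>1 S:9>8)
P1→{B,E} P2→{P,S}

Remaining: P1:{B,E} P2:{P,S}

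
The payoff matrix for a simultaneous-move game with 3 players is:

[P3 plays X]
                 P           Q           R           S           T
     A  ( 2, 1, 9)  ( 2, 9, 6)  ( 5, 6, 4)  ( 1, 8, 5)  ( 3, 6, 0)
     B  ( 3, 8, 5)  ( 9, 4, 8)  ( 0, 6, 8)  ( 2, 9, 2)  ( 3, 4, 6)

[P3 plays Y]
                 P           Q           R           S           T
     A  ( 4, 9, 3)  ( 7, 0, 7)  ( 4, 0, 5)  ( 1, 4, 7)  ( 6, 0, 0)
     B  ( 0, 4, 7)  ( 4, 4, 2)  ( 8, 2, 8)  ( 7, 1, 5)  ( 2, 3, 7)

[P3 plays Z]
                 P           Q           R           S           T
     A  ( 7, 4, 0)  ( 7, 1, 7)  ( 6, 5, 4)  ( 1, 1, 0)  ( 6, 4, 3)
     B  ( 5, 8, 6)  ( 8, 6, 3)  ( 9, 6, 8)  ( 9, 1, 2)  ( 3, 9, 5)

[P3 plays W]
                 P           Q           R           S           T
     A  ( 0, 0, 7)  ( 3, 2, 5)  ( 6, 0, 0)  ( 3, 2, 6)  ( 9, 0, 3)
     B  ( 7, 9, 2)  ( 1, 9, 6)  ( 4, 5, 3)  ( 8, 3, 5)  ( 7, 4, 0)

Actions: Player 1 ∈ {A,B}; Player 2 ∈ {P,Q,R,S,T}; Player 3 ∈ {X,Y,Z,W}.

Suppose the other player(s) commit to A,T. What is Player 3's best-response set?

u_3(X vs A,T) = 0
u_3(Y vs A,T) = 0
u_3(Z vs A,T) = 3
u_3(W vs A,T) = 3
max payoff 3 at {Z,W}

P3 best: {Z,W}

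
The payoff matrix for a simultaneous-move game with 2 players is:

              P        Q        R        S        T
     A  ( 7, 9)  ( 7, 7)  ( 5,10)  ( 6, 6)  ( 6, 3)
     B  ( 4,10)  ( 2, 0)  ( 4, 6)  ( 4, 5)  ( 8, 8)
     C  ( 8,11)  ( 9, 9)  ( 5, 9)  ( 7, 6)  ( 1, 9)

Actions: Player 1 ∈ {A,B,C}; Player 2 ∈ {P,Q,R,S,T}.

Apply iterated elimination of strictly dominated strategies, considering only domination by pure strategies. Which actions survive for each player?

P2 drop Q (P beats it: A:9>7 B:10>0 C:11>9)
P2 drop S (P beats it: A:9>6 B:10>5 C:11>6)
P2 drop T (P beats it: A:9>3 B:10>8 C:11>9)
P1 drop B (A beats it: P:7>4 R:5>4)
P1→{A,C} P2→{P,R}

Survivors P1:{A,C} P2:{P,R}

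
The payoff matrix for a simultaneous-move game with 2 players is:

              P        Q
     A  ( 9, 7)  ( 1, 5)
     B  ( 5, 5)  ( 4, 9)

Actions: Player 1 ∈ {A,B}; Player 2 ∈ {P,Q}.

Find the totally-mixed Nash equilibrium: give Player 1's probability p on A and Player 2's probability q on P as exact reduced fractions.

P1 indiff ⇒ q·9+(1-q)·1 = q·5+(1-q)·4 ⇒ q(4) = (1-q)(3) ⇒ q = 3/7
P2 indiff ⇒ p·7+(1-p)·5 = p·5+(1-p)·9 ⇒ p(2) = (1-p)(4) ⇒ p = 2/3

(p,q) = (2/3, 3/7)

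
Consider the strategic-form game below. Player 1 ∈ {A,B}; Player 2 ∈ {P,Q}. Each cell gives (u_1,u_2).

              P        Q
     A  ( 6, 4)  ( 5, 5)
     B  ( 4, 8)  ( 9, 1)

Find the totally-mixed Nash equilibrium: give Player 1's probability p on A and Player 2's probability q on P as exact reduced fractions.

(p,q) = (7/8, 2/3)

P1 indiff ⇒ q·6+(1-q)·5 = q·4+(1-q)·9 ⇒ q(2) = (1-q)(4) ⇒ q = 2/3
P2 indiff ⇒ p·4+(1-p)·8 = p·5+(1-p)·1 ⇒ p(-1) = (1-p)(-7) ⇒ p = 7/8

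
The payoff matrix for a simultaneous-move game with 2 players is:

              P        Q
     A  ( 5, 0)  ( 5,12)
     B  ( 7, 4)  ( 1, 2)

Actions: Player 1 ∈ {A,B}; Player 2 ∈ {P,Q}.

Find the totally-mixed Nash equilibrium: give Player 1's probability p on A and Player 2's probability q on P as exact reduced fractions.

P1 mixes 1/7 on A; P2 mixes 2/3 on P

P1 indiff ⇒ q·5+(1-q)·5 = q·7+(1-q)·1 ⇒ q(-2) = (1-q)(-4) ⇒ q = 2/3
P2 indiff ⇒ p·0+(1-p)·4 = p·12+(1-p)·2 ⇒ p(-12) = (1-p)(-2) ⇒ p = 1/7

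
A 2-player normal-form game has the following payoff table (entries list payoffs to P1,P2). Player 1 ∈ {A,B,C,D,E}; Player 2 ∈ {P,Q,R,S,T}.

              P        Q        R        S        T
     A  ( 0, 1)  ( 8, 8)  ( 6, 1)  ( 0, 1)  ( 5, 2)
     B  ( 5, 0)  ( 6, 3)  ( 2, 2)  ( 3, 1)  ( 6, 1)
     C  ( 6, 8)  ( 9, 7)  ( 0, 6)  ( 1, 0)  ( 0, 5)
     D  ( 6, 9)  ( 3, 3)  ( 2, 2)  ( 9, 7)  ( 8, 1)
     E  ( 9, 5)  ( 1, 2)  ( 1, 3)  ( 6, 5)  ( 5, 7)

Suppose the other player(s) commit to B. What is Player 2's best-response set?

u_2(P vs B) = 0
u_2(Q vs B) = 3
u_2(R vs B) = 2
u_2(S vs B) = 1
u_2(T vs B) = 1
max payoff 3 at {Q}

argmax u_2 = {Q}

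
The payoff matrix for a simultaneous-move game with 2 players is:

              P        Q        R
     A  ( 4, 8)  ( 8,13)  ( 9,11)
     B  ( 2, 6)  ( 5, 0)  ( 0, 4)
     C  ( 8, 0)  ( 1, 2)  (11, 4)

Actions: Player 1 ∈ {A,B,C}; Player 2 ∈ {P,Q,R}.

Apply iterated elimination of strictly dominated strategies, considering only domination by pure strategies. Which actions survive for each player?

P1 drop B (A beats it: P:4>2 Q:8>5 R:9>0)
P2 drop P (Q beats it: A:13>8 C:2>0)
P1→{A,C} P2→{Q,R}

IESDS → P1:{A,C} P2:{Q,R}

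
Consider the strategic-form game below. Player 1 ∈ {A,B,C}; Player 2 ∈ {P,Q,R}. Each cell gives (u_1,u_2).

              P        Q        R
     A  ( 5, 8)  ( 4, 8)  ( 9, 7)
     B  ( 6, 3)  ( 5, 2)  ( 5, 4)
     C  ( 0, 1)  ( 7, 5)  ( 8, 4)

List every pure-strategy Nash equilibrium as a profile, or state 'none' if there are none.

NE set: (C,Q)

(A,P): not NE [P1→B gives 6>5]
(A,Q): not NE [P1→C gives 7>4]
(A,R): not NE [P2→Q gives 8>7]
(B,P): not NE [P2→R gives 4>3]
(B,Q): not NE [P1→C gives 7>5; P2→R gives 4>2]
(B,R): not NE [P1→A gives 9>5]
(C,P): not NE [P1→B gives 6>0; P2→Q gives 5>1]
(C,Q): NE
(C,R): not NE [P1→A gives 9>8; P2→Q gives 5>4]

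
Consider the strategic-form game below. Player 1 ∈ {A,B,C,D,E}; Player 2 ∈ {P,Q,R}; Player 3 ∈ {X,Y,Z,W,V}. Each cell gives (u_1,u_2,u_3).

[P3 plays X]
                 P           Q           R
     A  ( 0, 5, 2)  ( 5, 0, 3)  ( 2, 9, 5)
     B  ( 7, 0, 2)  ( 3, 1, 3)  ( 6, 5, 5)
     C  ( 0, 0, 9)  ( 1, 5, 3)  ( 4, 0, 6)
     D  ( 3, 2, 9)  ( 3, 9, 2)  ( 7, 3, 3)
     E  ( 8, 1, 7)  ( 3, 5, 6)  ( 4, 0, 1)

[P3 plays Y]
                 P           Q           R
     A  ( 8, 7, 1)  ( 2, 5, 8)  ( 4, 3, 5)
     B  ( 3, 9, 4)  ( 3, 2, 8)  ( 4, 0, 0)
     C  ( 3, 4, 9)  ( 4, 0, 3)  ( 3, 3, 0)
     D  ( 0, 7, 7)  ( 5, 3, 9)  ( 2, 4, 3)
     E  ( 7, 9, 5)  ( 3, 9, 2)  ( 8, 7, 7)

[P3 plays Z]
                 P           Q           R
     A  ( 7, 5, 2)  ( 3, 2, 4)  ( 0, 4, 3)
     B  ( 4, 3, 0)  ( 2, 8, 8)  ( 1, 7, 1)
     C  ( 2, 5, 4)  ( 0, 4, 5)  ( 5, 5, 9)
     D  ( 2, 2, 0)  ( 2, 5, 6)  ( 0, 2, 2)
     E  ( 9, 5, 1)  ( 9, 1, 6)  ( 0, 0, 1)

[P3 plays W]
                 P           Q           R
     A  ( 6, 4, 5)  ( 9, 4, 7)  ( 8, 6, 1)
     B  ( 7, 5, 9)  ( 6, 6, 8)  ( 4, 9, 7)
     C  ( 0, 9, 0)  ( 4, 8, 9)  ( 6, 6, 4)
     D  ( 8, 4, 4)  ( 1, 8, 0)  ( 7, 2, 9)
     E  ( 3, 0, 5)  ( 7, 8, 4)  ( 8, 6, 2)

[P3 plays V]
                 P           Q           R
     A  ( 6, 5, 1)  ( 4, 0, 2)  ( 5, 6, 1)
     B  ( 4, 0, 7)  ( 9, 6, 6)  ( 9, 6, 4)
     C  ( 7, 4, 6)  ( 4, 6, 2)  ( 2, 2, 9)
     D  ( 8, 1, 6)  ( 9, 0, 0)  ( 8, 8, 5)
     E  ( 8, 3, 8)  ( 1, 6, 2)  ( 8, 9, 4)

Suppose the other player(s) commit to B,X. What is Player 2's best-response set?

u_2(P vs B,X) = 0
u_2(Q vs B,X) = 1
u_2(R vs B,X) = 5
max payoff 5 at {R}

BR_2 = {R}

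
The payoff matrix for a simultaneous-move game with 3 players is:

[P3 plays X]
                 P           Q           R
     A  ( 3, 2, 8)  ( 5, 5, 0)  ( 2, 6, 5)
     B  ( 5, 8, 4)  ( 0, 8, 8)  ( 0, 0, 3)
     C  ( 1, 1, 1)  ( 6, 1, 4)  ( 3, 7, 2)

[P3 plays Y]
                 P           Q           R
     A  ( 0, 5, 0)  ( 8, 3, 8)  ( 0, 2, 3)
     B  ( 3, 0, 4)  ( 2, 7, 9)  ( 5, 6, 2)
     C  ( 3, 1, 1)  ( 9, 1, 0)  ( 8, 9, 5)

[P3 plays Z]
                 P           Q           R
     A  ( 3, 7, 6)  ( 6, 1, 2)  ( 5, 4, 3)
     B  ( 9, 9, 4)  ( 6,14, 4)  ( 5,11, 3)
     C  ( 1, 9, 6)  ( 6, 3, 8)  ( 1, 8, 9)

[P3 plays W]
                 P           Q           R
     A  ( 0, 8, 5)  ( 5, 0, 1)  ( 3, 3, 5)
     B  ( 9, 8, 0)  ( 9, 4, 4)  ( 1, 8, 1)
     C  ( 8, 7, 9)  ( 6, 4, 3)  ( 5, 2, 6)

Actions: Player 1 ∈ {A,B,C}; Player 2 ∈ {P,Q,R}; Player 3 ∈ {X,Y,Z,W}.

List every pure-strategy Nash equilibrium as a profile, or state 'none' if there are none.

(A,P,X): not NE [P1→B gives 5>3; P2→R gives 6>2]
(A,P,Y): not NE [P1→C gives 3>0; P3→X gives 8>0]
(A,P,Z): not NE [P1→B gives 9>3; P3→X gives 8>6]
(A,P,W): not NE [P1→B gives 9>0; P3→X gives 8>5]
(A,Q,X): not NE [P1→C gives 6>5; P2→R gives 6>5; P3→Y gives 8>0]
(A,Q,Y): not NE [P1→C gives 9>8; P2→P gives 5>3]
(A,Q,Z): not NE [P2→P gives 7>1; P3→Y gives 8>2]
(A,Q,W): not NE [P1→B gives 9>5; P2→P gives 8>0; P3→Y gives 8>1]
(A,R,X): not NE [P1→C gives 3>2]
(A,R,Y): not NE [P1→C gives 8>0; P2→P gives 5>2; P3→W gives 5>3]
(A,R,Z): not NE [P2→P gives 7>4; P3→W gives 5>3]
(A,R,W): not NE [P1→C gives 5>3; P2→P gives 8>3]
(B,P,X): NE
(B,P,Y): not NE [P2→Q gives 7>0]
(B,P,Z): not NE [P2→Q gives 14>9]
(B,P,W): not NE [P3→Z gives 4>0]
(B,Q,X): not NE [P1→C gives 6>0; P3→Y gives 9>8]
(B,Q,Y): not NE [P1→C gives 9>2]
(B,Q,Z): not NE [P3→Y gives 9>4]
(B,Q,W): not NE [P2→R gives 8>4; P3→Y gives 9>4]
(B,R,X): not NE [P1→C gives 3>0; P2→Q gives 8>0]
(B,R,Y): not NE [P1→C gives 8>5; P2→Q gives 7>6; P3→Z gives 3>2]
(B,R,Z): not NE [P2→Q gives 14>11]
(B,R,W): not NE [P1→C gives 5>1; P3→Z gives 3>1]
(C,P,X): not NE [P1→B gives 5>1; P2→R gives 7>1; P3→W gives 9>1]
(C,P,Y): not NE [P2→R gives 9>1; P3→W gives 9>1]
(C,P,Z): not NE [P1→B gives 9>1; P3→W gives 9>6]
(C,P,W): not NE [P1→B gives 9>8]
(C,Q,X): not NE [P2→R gives 7>1; P3→Z gives 8>4]
(C,Q,Y): not NE [P2→R gives 9>1; P3→Z gives 8>0]
(C,Q,Z): not NE [P2→P gives 9>3]
(C,Q,W): not NE [P1→B gives 9>6; P2→P gives 7>4; P3→Z gives 8>3]
(C,R,X): not NE [P3→Z gives 9>2]
(C,R,Y): not NE [P3→Z gives 9>5]
(C,R,Z): not NE [P1→B gives 5>1; P2→P gives 9>8]
(C,R,W): not NE [P2→P gives 7>2; P3→Z gives 9>6]

PSNE = {(B,P,X)}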